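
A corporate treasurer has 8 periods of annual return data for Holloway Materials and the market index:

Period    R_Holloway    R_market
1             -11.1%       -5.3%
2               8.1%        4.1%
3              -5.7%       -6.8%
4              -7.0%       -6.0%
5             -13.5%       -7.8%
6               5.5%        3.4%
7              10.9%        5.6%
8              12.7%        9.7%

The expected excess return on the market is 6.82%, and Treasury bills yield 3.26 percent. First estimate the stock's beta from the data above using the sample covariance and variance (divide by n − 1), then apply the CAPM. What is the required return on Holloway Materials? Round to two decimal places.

13.39%

Mean R_i = (-11.1 + 8.1 − 5.7 − 7.0 − 13.5 + 5.5 + 10.9 + 12.7) / 8 = -0.0125%
Mean R_m = (-5.3 + 4.1 − 6.8 − 6.0 − 7.8 + 3.4 + 5.6 + 9.7) / 8 = -0.3875%
Σ(R_i − R̄_i)(R_m − R̄_m) = 480.9913  ⇒  Cov = 480.9913 / 7 = 68.7130
Σ(R_m − R̄_m)² = 323.7888  ⇒  Var(R_m) = 323.7888 / 7 = 46.2555
β = Cov / Var(R_m) = 68.7130 / 46.2555 = 1.4855
E(R) = R_f + β × MRP = 3.26% + 1.4855 × 6.82% = 13.39%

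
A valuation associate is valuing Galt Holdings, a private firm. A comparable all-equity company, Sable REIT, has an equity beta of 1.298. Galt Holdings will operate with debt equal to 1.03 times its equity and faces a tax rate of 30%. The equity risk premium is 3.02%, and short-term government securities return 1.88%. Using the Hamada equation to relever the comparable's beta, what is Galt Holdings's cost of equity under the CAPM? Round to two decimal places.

β_L = β_U × [1 + (1 − t)(D/E)] = 1.298 × [1 + (1 − 0.30) × 1.03]
    = 1.298 × [1 + 0.70 × 1.03] = 1.298 × 1.7210 = 2.2339
E(R) = R_f + β_L × MRP = 1.88% + 2.2339 × 3.02% = 8.63%

8.63%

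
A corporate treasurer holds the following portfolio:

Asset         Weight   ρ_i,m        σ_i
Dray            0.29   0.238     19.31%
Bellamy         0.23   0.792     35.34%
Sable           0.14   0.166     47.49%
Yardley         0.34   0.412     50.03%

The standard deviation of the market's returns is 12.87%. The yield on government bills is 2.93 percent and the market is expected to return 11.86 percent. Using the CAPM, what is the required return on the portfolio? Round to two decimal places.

13.95%

β_Dray = 0.238 × 19.31% / 12.87% = 0.3571
β_Bellamy = 0.792 × 35.34% / 12.87% = 2.1748
β_Sable = 0.166 × 47.49% / 12.87% = 0.6125
β_Yardley = 0.412 × 50.03% / 12.87% = 1.6016
β_P = Σ w_i β_i = 0.29×0.3571 + 0.23×2.1748 + 0.14×0.6125 + 0.34×1.6016 = 1.2341
MRP = 11.86% − 2.93% = 8.93%
E(R_P) = R_f + β_P × MRP = 2.93% + 1.2341 × 8.93% = 13.95%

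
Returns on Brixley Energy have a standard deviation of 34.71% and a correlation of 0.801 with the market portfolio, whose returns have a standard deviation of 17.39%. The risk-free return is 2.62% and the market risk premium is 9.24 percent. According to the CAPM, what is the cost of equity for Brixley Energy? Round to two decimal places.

β = ρ × σ_i / σ_m = 0.801 × 34.71% / 17.39% = 1.5988
E(R) = 2.62% + 1.5988 × 9.24% = 17.39%

17.39%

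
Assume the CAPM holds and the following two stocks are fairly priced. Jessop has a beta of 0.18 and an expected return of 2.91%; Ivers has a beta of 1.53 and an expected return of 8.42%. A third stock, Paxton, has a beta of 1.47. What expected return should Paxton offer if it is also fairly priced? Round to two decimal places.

MRP (SML slope) = (8.42% − 2.91%) / (1.53 − 0.18) = 5.51% / 1.35 = 4.0815%
R_f (intercept) = 2.91% − 0.18 × 4.0815% = 2.1753%
E(R_Paxton) = R_f + β × MRP = 2.1753% + 1.47 × 4.0815% = 8.18%

8.18%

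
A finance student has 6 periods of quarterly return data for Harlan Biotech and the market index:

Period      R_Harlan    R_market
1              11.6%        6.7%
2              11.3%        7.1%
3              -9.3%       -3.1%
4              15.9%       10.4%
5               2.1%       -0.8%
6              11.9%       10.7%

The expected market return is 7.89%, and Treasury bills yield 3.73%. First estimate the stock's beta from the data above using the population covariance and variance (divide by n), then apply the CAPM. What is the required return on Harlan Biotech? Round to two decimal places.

Mean R_i = (11.6 + 11.3 − 9.3 + 15.9 + 2.1 + 11.9) / 6 = 7.2500%
Mean R_m = (6.7 + 7.1 − 3.1 + 10.4 − 0.8 + 10.7) / 6 = 5.1667%
Σ(R_i − R̄_i)(R_m − R̄_m) = 253.0400  ⇒  Cov = 253.0400 / 6 = 42.1733
Σ(R_m − R̄_m)² = 168.0333  ⇒  Var(R_m) = 168.0333 / 6 = 28.0056
β = Cov / Var(R_m) = 42.1733 / 28.0056 = 1.5059
MRP = 7.89% − 3.73% = 4.16%
E(R) = R_f + β × MRP = 3.73% + 1.5059 × 4.16% = 9.99%

9.99%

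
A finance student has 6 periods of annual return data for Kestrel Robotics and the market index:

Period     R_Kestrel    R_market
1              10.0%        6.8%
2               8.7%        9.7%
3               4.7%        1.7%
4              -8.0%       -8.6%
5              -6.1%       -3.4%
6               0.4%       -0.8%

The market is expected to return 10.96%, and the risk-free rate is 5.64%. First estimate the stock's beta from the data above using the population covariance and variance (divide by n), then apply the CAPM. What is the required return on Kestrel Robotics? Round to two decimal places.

Mean R_i = (10.0 + 8.7 + 4.7 − 8.0 − 6.1 + 0.4) / 6 = 1.6167%
Mean R_m = (6.8 + 9.7 + 1.7 − 8.6 − 3.4 − 0.8) / 6 = 0.9000%
Σ(R_i − R̄_i)(R_m − R̄_m) = 240.8700  ⇒  Cov = 240.8700 / 6 = 40.1450
Σ(R_m − R̄_m)² = 224.5200  ⇒  Var(R_m) = 224.5200 / 6 = 37.4200
β = Cov / Var(R_m) = 40.1450 / 37.4200 = 1.0728
MRP = 10.96% − 5.64% = 5.32%
E(R) = R_f + β × MRP = 5.64% + 1.0728 × 5.32% = 11.35%

11.35%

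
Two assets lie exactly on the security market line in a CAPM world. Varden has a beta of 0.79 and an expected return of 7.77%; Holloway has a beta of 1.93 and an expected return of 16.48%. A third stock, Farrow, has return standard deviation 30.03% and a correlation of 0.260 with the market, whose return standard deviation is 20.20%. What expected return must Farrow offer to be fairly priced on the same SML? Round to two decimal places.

MRP = (16.48% − 7.77%) / (1.93 − 0.79) = 7.6404%
R_f = 7.77% − 0.79 × 7.6404% = 1.7341%
β_Farrow = ρ·σ_i/σ_m = 0.260 × 30.03 / 20.20 = 0.3865
E(R_Farrow) = R_f + β × MRP = 1.7341% + 0.3865 × 7.6404% = 4.69%

4.69%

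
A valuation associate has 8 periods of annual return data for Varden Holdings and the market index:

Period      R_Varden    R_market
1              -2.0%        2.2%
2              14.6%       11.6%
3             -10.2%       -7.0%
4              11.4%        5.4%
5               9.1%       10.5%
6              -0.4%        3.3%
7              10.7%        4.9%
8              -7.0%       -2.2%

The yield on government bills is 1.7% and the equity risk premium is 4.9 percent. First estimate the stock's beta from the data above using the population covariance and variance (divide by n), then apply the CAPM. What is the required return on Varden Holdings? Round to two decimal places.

8.48%

Mean R_i = (-2.0 + 14.6 − 10.2 + 11.4 + 9.1 − 0.4 + 10.7 − 7.0) / 8 = 3.2750%
Mean R_m = (2.2 + 11.6 − 7.0 + 5.4 + 10.5 + 3.3 + 4.9 − 2.2) / 8 = 3.5875%
Σ(R_i − R̄_i)(R_m − R̄_m) = 365.9875  ⇒  Cov = 365.9875 / 8 = 45.7484
Σ(R_m − R̄_m)² = 264.5888  ⇒  Var(R_m) = 264.5888 / 8 = 33.0736
β = Cov / Var(R_m) = 45.7484 / 33.0736 = 1.3832
E(R) = R_f + β × MRP = 1.7% + 1.3832 × 4.9% = 8.48%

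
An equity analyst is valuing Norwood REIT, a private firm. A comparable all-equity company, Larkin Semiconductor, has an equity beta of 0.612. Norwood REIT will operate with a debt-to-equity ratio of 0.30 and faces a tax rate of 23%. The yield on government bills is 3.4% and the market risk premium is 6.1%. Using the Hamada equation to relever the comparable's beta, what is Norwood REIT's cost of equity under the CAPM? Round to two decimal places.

β_L = β_U × [1 + (1 − t)(D/E)] = 0.612 × [1 + (1 − 0.23) × 0.30]
    = 0.612 × [1 + 0.77 × 0.30] = 0.612 × 1.2310 = 0.7534
E(R) = R_f + β_L × MRP = 3.4% + 0.7534 × 6.1% = 8.00%

8.00%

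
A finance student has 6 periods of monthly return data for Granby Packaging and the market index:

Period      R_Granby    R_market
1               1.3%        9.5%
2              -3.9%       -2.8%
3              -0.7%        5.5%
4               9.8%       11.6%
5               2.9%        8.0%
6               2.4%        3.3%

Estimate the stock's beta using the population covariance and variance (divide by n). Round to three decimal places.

Mean R_i = (1.3 − 3.9 − 0.7 + 9.8 + 2.9 + 2.4) / 6 = 1.9667%
Mean R_m = (9.5 − 2.8 + 5.5 + 11.6 + 8.0 + 3.3) / 6 = 5.8500%
Σ(R_i − R̄_i)(R_m − R̄_m) = 95.1900  ⇒  Cov = 95.1900 / 6 = 15.8650
Σ(R_m − R̄_m)² = 132.4550  ⇒  Var(R_m) = 132.4550 / 6 = 22.0758
β = Cov / Var(R_m) = 15.8650 / 22.0758 = 0.7187

0.719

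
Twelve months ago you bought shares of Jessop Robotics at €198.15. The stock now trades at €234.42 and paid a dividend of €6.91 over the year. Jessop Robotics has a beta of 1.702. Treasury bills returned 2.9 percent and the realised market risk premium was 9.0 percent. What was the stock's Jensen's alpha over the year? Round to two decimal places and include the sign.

Realised HPR = (P1 + D1 − P0) / P0 = (234.42 + 6.91 − 198.15) / 198.15 = 43.18 / 198.15 = 21.7916%
CAPM required = R_f + β·MRP = 2.9% + 1.702 × 9.0% = 18.2180%
α = realised − required = 21.7916% − 18.2180% = +3.57%

+3.57%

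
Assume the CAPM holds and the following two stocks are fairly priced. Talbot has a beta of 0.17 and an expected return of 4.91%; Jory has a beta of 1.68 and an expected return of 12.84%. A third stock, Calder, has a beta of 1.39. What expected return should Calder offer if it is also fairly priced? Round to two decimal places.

11.32%

MRP (SML slope) = (12.84% − 4.91%) / (1.68 − 0.17) = 7.93% / 1.51 = 5.2517%
R_f (intercept) = 4.91% − 0.17 × 5.2517% = 4.0172%
E(R_Calder) = R_f + β × MRP = 4.0172% + 1.39 × 5.2517% = 11.32%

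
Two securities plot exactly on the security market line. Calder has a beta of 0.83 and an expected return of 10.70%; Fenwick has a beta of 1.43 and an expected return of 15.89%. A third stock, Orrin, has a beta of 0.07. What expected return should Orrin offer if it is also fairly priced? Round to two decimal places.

MRP (SML slope) = (15.89% − 10.70%) / (1.43 − 0.83) = 5.19% / 0.60 = 8.6500%
R_f (intercept) = 10.70% − 0.83 × 8.6500% = 3.5205%
E(R_Orrin) = R_f + β × MRP = 3.5205% + 0.07 × 8.6500% = 4.13%

4.13%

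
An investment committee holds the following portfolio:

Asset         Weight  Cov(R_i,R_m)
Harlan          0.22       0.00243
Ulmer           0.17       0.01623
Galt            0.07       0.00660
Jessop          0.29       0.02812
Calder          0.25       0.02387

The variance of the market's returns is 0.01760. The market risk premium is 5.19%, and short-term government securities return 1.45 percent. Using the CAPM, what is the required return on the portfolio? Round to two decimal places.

β_Harlan = 0.00243 / 0.01760 = 0.1381
β_Ulmer = 0.01623 / 0.01760 = 0.9222
β_Galt = 0.00660 / 0.01760 = 0.3750
β_Jessop = 0.02812 / 0.01760 = 1.5977
β_Calder = 0.02387 / 0.01760 = 1.3563
β_P = Σ w_i β_i = 0.22×0.1381 + 0.17×0.9222 + 0.07×0.3750 + 0.29×1.5977 + 0.25×1.3563 = 1.0158
E(R_P) = R_f + β_P × MRP = 1.45% + 1.0158 × 5.19% = 6.72%

6.72%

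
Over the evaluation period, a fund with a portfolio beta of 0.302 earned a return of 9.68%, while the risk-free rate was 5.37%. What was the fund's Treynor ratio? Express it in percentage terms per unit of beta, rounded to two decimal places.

Treynor = (R_P − R_f) / β_P = (9.68% − 5.37%) / 0.3020 = 4.31% / 0.3020 = 14.27%

14.27%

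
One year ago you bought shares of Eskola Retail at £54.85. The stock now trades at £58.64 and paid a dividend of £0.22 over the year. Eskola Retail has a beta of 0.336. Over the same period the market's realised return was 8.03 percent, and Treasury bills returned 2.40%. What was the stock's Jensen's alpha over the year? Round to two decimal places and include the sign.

+3.02%

Realised HPR = (P1 + D1 − P0) / P0 = (58.64 + 0.22 − 54.85) / 54.85 = 4.01 / 54.85 = 7.3108%
MRP = 8.03% − 2.40% = 5.63%
CAPM required = R_f + β·MRP = 2.40% + 0.336 × 5.63% = 4.29168%
α = realised − required = 7.3108% − 4.29168% = +3.02%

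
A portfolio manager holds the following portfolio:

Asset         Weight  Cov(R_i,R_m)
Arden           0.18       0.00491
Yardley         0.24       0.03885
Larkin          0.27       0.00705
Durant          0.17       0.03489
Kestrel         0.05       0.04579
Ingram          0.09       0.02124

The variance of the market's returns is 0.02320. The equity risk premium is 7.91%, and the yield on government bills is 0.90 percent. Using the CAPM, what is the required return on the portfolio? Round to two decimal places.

β_Arden = 0.00491 / 0.02320 = 0.2116
β_Yardley = 0.03885 / 0.02320 = 1.6746
β_Larkin = 0.00705 / 0.02320 = 0.3039
β_Durant = 0.03489 / 0.02320 = 1.5039
β_Kestrel = 0.04579 / 0.02320 = 1.9737
β_Ingram = 0.02124 / 0.02320 = 0.9155
β_P = Σ w_i β_i = 0.18×0.2116 + 0.24×1.6746 + 0.27×0.3039 + 0.17×1.5039 + 0.05×1.9737 + 0.09×0.9155 = 0.9588
E(R_P) = R_f + β_P × MRP = 0.90% + 0.9588 × 7.91% = 8.48%

8.48%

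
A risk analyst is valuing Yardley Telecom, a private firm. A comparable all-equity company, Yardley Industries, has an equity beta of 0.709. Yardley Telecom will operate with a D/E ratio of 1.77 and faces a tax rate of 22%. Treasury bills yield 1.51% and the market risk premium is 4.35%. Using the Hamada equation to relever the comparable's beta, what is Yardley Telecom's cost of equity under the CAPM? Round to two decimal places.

β_L = β_U × [1 + (1 − t)(D/E)] = 0.709 × [1 + (1 − 0.22) × 1.77]
    = 0.709 × [1 + 0.78 × 1.77] = 0.709 × 2.3806 = 1.6878
E(R) = R_f + β_L × MRP = 1.51% + 1.6878 × 4.35% = 8.85%

8.85%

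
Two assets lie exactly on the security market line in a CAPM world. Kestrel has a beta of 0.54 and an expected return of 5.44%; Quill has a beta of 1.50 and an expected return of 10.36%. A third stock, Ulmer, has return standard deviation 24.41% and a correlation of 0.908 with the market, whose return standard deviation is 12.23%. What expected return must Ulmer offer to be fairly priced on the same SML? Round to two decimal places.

MRP = (10.36% − 5.44%) / (1.50 − 0.54) = 5.1250%
R_f = 5.44% − 0.54 × 5.1250% = 2.6725%
β_Ulmer = ρ·σ_i/σ_m = 0.908 × 24.41 / 12.23 = 1.8123
E(R_Ulmer) = R_f + β × MRP = 2.6725% + 1.8123 × 5.1250% = 11.96%

11.96%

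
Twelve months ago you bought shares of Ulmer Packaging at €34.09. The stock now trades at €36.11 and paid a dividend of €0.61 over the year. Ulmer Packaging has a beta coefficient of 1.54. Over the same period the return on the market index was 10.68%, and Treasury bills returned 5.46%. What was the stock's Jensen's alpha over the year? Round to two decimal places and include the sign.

Realised HPR = (P1 + D1 − P0) / P0 = (36.11 + 0.61 − 34.09) / 34.09 = 2.63 / 34.09 = 7.7149%
MRP = 10.68% − 5.46% = 5.22%
CAPM required = R_f + β·MRP = 5.46% + 1.54 × 5.22% = 13.4988%
α = realised − required = 7.7149% − 13.4988% = -5.78%

-5.78%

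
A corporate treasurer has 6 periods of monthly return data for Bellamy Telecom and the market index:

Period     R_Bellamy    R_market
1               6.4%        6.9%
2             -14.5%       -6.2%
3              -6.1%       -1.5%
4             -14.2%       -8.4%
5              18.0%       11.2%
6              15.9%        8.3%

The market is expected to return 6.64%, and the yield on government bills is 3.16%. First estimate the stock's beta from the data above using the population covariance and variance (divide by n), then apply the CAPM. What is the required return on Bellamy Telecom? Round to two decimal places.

9.24%

Mean R_i = (6.4 − 14.5 − 6.1 − 14.2 + 18.0 + 15.9) / 6 = 0.9167%
Mean R_m = (6.9 − 6.2 − 1.5 − 8.4 + 11.2 + 8.3) / 6 = 1.7167%
Σ(R_i − R̄_i)(R_m − R̄_m) = 586.6183  ⇒  Cov = 586.6183 / 6 = 97.7697
Σ(R_m − R̄_m)² = 335.5083  ⇒  Var(R_m) = 335.5083 / 6 = 55.9181
β = Cov / Var(R_m) = 97.7697 / 55.9181 = 1.7484
MRP = 6.64% − 3.16% = 3.48%
E(R) = R_f + β × MRP = 3.16% + 1.7484 × 3.48% = 9.24%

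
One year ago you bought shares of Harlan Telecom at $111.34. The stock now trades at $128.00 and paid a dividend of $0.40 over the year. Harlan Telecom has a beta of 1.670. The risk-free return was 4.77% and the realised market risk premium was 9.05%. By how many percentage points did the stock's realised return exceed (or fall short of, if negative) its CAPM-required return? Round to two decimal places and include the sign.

Realised HPR = (P1 + D1 − P0) / P0 = (128.00 + 0.40 − 111.34) / 111.34 = 17.06 / 111.34 = 15.3224%
CAPM required = R_f + β·MRP = 4.77% + 1.670 × 9.05% = 19.88350%
α = realised − required = 15.3224% − 19.88350% = -4.56%

-4.56%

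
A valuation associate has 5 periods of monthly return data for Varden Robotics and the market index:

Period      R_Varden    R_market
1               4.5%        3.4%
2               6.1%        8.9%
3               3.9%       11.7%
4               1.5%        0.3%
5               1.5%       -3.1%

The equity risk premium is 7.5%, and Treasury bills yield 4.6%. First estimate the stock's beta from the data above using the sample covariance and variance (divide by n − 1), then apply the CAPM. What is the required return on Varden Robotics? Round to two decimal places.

6.47%

Mean R_i = (4.5 + 6.1 + 3.9 + 1.5 + 1.5) / 5 = 3.5000%
Mean R_m = (3.4 + 8.9 + 11.7 + 0.3 − 3.1) / 5 = 4.2400%
Σ(R_i − R̄_i)(R_m − R̄_m) = 36.8200  ⇒  Cov = 36.8200 / 4 = 9.2050
Σ(R_m − R̄_m)² = 147.4720  ⇒  Var(R_m) = 147.4720 / 4 = 36.8680
β = Cov / Var(R_m) = 9.2050 / 36.8680 = 0.2497
E(R) = R_f + β × MRP = 4.6% + 0.2497 × 7.5% = 6.47%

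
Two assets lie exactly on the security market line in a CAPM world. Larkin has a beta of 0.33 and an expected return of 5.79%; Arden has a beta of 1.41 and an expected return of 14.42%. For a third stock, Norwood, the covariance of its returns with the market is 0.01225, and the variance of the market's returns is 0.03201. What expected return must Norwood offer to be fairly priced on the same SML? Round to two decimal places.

MRP = (14.42% − 5.79%) / (1.41 − 0.33) = 7.9907%
R_f = 5.79% − 0.33 × 7.9907% = 3.1531%
β_Norwood = Cov / Var(R_m) = 0.01225 / 0.03201 = 0.3827
E(R_Norwood) = R_f + β × MRP = 3.1531% + 0.3827 × 7.9907% = 6.21%

6.21%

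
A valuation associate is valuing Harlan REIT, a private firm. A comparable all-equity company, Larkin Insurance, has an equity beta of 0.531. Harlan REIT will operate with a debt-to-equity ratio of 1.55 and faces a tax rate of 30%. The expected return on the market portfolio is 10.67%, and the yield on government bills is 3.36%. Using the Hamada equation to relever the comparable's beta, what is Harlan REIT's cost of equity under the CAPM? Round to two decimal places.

11.45%

β_L = β_U × [1 + (1 − t)(D/E)] = 0.531 × [1 + (1 − 0.30) × 1.55]
    = 0.531 × [1 + 0.70 × 1.55] = 0.531 × 2.0850 = 1.1071
MRP = 10.67% − 3.36% = 7.31%
E(R) = R_f + β_L × MRP = 3.36% + 1.1071 × 7.31% = 11.45%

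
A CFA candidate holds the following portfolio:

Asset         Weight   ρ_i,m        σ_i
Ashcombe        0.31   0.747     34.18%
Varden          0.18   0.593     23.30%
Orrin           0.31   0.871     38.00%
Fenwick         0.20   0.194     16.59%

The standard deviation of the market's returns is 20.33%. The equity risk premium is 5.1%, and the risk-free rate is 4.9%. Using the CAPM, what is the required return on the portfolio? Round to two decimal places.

β_Ashcombe = 0.747 × 34.18% / 20.33% = 1.2559
β_Varden = 0.593 × 23.30% / 20.33% = 0.6796
β_Orrin = 0.871 × 38.00% / 20.33% = 1.6280
β_Fenwick = 0.194 × 16.59% / 20.33% = 0.1583
β_P = Σ w_i β_i = 0.31×1.2559 + 0.18×0.6796 + 0.31×1.6280 + 0.20×0.1583 = 1.0480
E(R_P) = R_f + β_P × MRP = 4.9% + 1.0480 × 5.1% = 10.24%

10.24%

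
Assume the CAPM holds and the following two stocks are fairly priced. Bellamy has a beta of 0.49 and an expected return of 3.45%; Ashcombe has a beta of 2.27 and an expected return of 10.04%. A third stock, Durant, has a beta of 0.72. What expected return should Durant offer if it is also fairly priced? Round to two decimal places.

4.30%

MRP (SML slope) = (10.04% − 3.45%) / (2.27 − 0.49) = 6.59% / 1.78 = 3.7022%
R_f (intercept) = 3.45% − 0.49 × 3.7022% = 1.6359%
E(R_Durant) = R_f + β × MRP = 1.6359% + 0.72 × 3.7022% = 4.30%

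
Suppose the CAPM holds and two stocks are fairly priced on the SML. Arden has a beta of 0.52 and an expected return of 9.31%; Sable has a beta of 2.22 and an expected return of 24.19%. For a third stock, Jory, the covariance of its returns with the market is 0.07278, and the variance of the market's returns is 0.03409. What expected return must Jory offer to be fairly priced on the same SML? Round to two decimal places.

MRP = (24.19% − 9.31%) / (2.22 − 0.52) = 8.7529%
R_f = 9.31% − 0.52 × 8.7529% = 4.7585%
β_Jory = Cov / Var(R_m) = 0.07278 / 0.03409 = 2.1349
E(R_Jory) = R_f + β × MRP = 4.7585% + 2.1349 × 8.7529% = 23.45%

23.45%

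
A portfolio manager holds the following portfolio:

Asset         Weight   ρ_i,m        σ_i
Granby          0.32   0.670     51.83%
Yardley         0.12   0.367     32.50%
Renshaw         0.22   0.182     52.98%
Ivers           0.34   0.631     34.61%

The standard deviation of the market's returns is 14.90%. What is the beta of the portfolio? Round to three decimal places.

1.483

β_Granby = 0.670 × 51.83% / 14.90% = 2.3306
β_Yardley = 0.367 × 32.50% / 14.90% = 0.8005
β_Renshaw = 0.182 × 52.98% / 14.90% = 0.6471
β_Ivers = 0.631 × 34.61% / 14.90% = 1.4657
β_P = Σ w_i β_i = 0.32×2.3306 + 0.12×0.8005 + 0.22×0.6471 + 0.34×1.4657 = 1.4826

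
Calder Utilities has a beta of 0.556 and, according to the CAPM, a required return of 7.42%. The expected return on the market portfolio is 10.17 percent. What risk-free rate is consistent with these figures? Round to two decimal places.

3.98%

E(R) = R_f + β(E(R_m) − R_f) = R_f(1 − β) + β·E(R_m)
7.42% = R_f × (1 − 0.556) + 0.556 × 10.17%
7.42% = R_f × 0.444 + 5.65452%
R_f = (7.42% − 5.65452%) / 0.444 = 3.98%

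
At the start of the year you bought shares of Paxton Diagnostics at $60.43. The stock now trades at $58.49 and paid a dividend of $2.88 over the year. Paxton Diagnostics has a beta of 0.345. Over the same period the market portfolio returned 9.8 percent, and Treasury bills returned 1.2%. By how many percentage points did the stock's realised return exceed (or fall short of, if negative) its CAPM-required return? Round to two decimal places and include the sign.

-2.61%

Realised HPR = (P1 + D1 − P0) / P0 = (58.49 + 2.88 − 60.43) / 60.43 = 0.94 / 60.43 = 1.5555%
MRP = 9.8% − 1.2% = 8.60%
CAPM required = R_f + β·MRP = 1.2% + 0.345 × 8.6% = 4.1670%
α = realised − required = 1.5555% − 4.1670% = -2.61%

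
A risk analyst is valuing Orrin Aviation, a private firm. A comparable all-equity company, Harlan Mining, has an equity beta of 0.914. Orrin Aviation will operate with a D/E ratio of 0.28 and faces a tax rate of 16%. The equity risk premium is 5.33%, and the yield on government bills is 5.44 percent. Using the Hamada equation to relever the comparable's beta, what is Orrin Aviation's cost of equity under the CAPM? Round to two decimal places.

β_L = β_U × [1 + (1 − t)(D/E)] = 0.914 × [1 + (1 − 0.16) × 0.28]
    = 0.914 × [1 + 0.84 × 0.28] = 0.914 × 1.2352 = 1.1290
E(R) = R_f + β_L × MRP = 5.44% + 1.1290 × 5.33% = 11.46%

11.46%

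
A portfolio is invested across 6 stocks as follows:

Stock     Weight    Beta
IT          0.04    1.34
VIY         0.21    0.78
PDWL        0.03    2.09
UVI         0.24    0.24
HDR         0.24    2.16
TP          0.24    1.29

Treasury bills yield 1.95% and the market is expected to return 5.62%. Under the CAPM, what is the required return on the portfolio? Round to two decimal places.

β_P = Σ w_i β_i = 0.04×1.34 + 0.21×0.78 + 0.03×2.09 + 0.24×0.24 + 0.24×2.16 + 0.24×1.29 = 1.1657
MRP = 5.62% − 1.95% = 3.67%
E(R_P) = R_f + β_P × MRP = 1.95% + 1.1657 × 3.67% = 6.23%

6.23%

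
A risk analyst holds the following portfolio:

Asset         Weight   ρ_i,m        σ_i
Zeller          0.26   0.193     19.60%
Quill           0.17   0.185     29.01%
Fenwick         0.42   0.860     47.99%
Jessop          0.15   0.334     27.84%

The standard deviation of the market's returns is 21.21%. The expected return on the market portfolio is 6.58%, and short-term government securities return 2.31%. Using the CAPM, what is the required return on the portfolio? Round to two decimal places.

6.46%

β_Zeller = 0.193 × 19.60% / 21.21% = 0.1783
β_Quill = 0.185 × 29.01% / 21.21% = 0.2530
β_Fenwick = 0.860 × 47.99% / 21.21% = 1.9458
β_Jessop = 0.334 × 27.84% / 21.21% = 0.4384
β_P = Σ w_i β_i = 0.26×0.1783 + 0.17×0.2530 + 0.42×1.9458 + 0.15×0.4384 = 0.9724
MRP = 6.58% − 2.31% = 4.27%
E(R_P) = R_f + β_P × MRP = 2.31% + 0.9724 × 4.27% = 6.46%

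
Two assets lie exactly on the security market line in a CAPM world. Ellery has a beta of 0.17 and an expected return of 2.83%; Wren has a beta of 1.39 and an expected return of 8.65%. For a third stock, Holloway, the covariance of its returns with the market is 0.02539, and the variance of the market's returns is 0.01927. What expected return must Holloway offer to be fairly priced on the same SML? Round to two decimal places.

8.30%

MRP = (8.65% − 2.83%) / (1.39 − 0.17) = 4.7705%
R_f = 2.83% − 0.17 × 4.7705% = 2.0190%
β_Holloway = Cov / Var(R_m) = 0.02539 / 0.01927 = 1.3176
E(R_Holloway) = R_f + β × MRP = 2.0190% + 1.3176 × 4.7705% = 8.30%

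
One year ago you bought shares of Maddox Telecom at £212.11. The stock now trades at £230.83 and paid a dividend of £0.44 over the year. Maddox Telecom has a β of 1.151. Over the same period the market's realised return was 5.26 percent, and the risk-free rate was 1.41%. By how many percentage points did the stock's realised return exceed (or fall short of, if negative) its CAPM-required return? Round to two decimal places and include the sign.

Realised HPR = (P1 + D1 − P0) / P0 = (230.83 + 0.44 − 212.11) / 212.11 = 19.16 / 212.11 = 9.0330%
MRP = 5.26% − 1.41% = 3.85%
CAPM required = R_f + β·MRP = 1.41% + 1.151 × 3.85% = 5.84135%
α = realised − required = 9.0330% − 5.84135% = +3.19%

+3.19%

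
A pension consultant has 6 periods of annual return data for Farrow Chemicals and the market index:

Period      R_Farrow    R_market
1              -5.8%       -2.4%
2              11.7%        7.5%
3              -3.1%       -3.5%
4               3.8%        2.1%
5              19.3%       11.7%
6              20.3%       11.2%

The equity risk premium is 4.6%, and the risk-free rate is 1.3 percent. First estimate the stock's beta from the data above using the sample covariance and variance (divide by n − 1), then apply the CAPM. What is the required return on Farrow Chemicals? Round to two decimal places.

8.91%

Mean R_i = (-5.8 + 11.7 − 3.1 + 3.8 + 19.3 + 20.3) / 6 = 7.7000%
Mean R_m = (-2.4 + 7.5 − 3.5 + 2.1 + 11.7 + 11.2) / 6 = 4.4333%
Σ(R_i − R̄_i)(R_m − R̄_m) = 368.8500  ⇒  Cov = 368.8500 / 5 = 73.7700
Σ(R_m − R̄_m)² = 223.0733  ⇒  Var(R_m) = 223.0733 / 5 = 44.6147
β = Cov / Var(R_m) = 73.7700 / 44.6147 = 1.6535
E(R) = R_f + β × MRP = 1.3% + 1.6535 × 4.6% = 8.91%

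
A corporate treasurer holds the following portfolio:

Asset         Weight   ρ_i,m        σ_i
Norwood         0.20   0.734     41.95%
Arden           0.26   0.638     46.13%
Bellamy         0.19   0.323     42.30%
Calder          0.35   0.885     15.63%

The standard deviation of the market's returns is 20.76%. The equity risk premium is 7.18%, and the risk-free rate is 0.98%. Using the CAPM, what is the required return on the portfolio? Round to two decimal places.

8.33%

β_Norwood = 0.734 × 41.95% / 20.76% = 1.4832
β_Arden = 0.638 × 46.13% / 20.76% = 1.4177
β_Bellamy = 0.323 × 42.30% / 20.76% = 0.6581
β_Calder = 0.885 × 15.63% / 20.76% = 0.6663
β_P = Σ w_i β_i = 0.20×1.4832 + 0.26×1.4177 + 0.19×0.6581 + 0.35×0.6663 = 1.0235
E(R_P) = R_f + β_P × MRP = 0.98% + 1.0235 × 7.18% = 8.33%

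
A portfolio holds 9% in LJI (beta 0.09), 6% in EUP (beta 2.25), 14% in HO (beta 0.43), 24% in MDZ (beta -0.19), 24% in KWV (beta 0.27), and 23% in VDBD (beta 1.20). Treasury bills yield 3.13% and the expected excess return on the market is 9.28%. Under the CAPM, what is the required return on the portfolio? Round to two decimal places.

7.76%

β_P = Σ w_i β_i = 0.09×0.09 + 0.06×2.25 + 0.14×0.43 + 0.24×-0.19 + 0.24×0.27 + 0.23×1.20 = 0.4985
E(R_P) = R_f + β_P × MRP = 3.13% + 0.4985 × 9.28% = 7.76%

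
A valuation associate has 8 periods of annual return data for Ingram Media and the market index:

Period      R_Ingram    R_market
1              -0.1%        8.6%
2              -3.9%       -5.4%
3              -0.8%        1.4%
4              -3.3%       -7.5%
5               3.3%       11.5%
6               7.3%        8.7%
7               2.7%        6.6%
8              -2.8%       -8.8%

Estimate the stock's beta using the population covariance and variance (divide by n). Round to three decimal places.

0.397

Mean R_i = (-0.1 − 3.9 − 0.8 − 3.3 + 3.3 + 7.3 + 2.7 − 2.8) / 8 = 0.3000%
Mean R_m = (8.6 − 5.4 + 1.4 − 7.5 + 11.5 + 8.7 + 6.6 − 8.8) / 8 = 1.8875%
Σ(R_i − R̄_i)(R_m − R̄_m) = 183.2200  ⇒  Cov = 183.2200 / 8 = 22.9025
Σ(R_m − R̄_m)² = 461.7688  ⇒  Var(R_m) = 461.7688 / 8 = 57.7211
β = Cov / Var(R_m) = 22.9025 / 57.7211 = 0.3968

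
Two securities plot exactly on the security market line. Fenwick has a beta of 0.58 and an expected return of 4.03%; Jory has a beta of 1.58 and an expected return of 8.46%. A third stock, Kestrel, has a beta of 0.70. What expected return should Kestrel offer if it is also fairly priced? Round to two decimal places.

4.56%

MRP (SML slope) = (8.46% − 4.03%) / (1.58 − 0.58) = 4.43% / 1.00 = 4.4300%
R_f (intercept) = 4.03% − 0.58 × 4.4300% = 1.4606%
E(R_Kestrel) = R_f + β × MRP = 1.4606% + 0.70 × 4.4300% = 4.56%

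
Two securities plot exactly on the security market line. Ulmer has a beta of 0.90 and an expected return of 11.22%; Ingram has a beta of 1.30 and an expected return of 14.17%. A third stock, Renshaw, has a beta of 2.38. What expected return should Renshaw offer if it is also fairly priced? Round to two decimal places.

22.14%

MRP (SML slope) = (14.17% − 11.22%) / (1.30 − 0.90) = 2.95% / 0.40 = 7.3750%
R_f (intercept) = 11.22% − 0.90 × 7.3750% = 4.5825%
E(R_Renshaw) = R_f + β × MRP = 4.5825% + 2.38 × 7.3750% = 22.14%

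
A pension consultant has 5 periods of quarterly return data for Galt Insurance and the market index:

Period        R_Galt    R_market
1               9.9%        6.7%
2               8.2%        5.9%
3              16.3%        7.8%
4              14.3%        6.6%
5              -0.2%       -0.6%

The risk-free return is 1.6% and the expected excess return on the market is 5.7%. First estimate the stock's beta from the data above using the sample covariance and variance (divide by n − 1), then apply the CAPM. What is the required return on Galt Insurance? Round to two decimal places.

Mean R_i = (9.9 + 8.2 + 16.3 + 14.3 − 0.2) / 5 = 9.7000%
Mean R_m = (6.7 + 5.9 + 7.8 + 6.6 − 0.6) / 5 = 5.2800%
Σ(R_i − R̄_i)(R_m − R̄_m) = 80.2700  ⇒  Cov = 80.2700 / 4 = 20.0675
Σ(R_m − R̄_m)² = 45.0680  ⇒  Var(R_m) = 45.0680 / 4 = 11.2670
β = Cov / Var(R_m) = 20.0675 / 11.2670 = 1.7811
E(R) = R_f + β × MRP = 1.6% + 1.7811 × 5.7% = 11.75%

11.75%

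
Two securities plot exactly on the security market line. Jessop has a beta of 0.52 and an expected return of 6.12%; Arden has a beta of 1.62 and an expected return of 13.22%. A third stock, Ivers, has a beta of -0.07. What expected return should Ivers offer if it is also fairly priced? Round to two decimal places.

MRP (SML slope) = (13.22% − 6.12%) / (1.62 − 0.52) = 7.10% / 1.10 = 6.4545%
R_f (intercept) = 6.12% − 0.52 × 6.4545% = 2.7637%
E(R_Ivers) = R_f + β × MRP = 2.7637% + -0.07 × 6.4545% = 2.31%

2.31%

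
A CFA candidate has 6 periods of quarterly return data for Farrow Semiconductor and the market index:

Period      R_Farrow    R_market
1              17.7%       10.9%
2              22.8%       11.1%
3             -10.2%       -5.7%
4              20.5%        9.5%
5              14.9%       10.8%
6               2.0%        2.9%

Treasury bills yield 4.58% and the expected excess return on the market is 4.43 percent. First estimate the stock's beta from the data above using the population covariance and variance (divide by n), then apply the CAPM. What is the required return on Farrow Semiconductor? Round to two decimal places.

Mean R_i = (17.7 + 22.8 − 10.2 + 20.5 + 14.9 + 2.0) / 6 = 11.2833%
Mean R_m = (10.9 + 11.1 − 5.7 + 9.5 + 10.8 + 2.9) / 6 = 6.5833%
Σ(R_i − R̄_i)(R_m − R̄_m) = 419.9283  ⇒  Cov = 419.9283 / 6 = 69.9881
Σ(R_m − R̄_m)² = 229.7683  ⇒  Var(R_m) = 229.7683 / 6 = 38.2947
β = Cov / Var(R_m) = 69.9881 / 38.2947 = 1.8276
E(R) = R_f + β × MRP = 4.58% + 1.8276 × 4.43% = 12.68%

12.68%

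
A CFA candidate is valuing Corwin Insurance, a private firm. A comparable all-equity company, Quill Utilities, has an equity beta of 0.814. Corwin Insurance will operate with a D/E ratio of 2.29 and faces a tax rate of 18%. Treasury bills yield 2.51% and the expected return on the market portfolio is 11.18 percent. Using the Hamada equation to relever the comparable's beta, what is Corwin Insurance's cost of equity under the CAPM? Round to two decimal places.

22.82%

β_L = β_U × [1 + (1 − t)(D/E)] = 0.814 × [1 + (1 − 0.18) × 2.29]
    = 0.814 × [1 + 0.82 × 2.29] = 0.814 × 2.8778 = 2.3425
MRP = 11.18% − 2.51% = 8.67%
E(R) = R_f + β_L × MRP = 2.51% + 2.3425 × 8.67% = 22.82%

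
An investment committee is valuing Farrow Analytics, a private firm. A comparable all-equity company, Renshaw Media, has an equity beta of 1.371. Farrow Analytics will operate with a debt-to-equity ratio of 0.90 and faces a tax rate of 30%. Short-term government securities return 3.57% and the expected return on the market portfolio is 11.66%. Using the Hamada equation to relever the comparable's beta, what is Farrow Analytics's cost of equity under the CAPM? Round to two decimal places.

21.65%

β_L = β_U × [1 + (1 − t)(D/E)] = 1.371 × [1 + (1 − 0.30) × 0.90]
    = 1.371 × [1 + 0.70 × 0.90] = 1.371 × 1.6300 = 2.2347
MRP = 11.66% − 3.57% = 8.09%
E(R) = R_f + β_L × MRP = 3.57% + 2.2347 × 8.09% = 21.65%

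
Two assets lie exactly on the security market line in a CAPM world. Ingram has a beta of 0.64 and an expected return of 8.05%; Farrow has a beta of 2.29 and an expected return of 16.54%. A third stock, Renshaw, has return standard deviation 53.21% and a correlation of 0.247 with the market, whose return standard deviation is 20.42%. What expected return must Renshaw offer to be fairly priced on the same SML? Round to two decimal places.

8.07%

MRP = (16.54% − 8.05%) / (2.29 − 0.64) = 5.1455%
R_f = 8.05% − 0.64 × 5.1455% = 4.7569%
β_Renshaw = ρ·σ_i/σ_m = 0.247 × 53.21 / 20.42 = 0.6436
E(R_Renshaw) = R_f + β × MRP = 4.7569% + 0.6436 × 5.1455% = 8.07%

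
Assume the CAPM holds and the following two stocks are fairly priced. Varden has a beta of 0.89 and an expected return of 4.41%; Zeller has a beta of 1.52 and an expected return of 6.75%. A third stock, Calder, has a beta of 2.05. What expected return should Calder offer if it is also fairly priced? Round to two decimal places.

MRP (SML slope) = (6.75% − 4.41%) / (1.52 − 0.89) = 2.34% / 0.63 = 3.7143%
R_f (intercept) = 4.41% − 0.89 × 3.7143% = 1.1043%
E(R_Calder) = R_f + β × MRP = 1.1043% + 2.05 × 3.7143% = 8.72%

8.72%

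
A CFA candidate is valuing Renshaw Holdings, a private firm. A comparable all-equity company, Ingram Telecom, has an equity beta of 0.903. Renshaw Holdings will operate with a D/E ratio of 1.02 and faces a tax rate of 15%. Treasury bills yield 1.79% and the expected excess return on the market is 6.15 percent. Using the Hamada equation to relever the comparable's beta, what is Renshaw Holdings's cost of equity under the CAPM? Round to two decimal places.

12.16%

β_L = β_U × [1 + (1 − t)(D/E)] = 0.903 × [1 + (1 − 0.15) × 1.02]
    = 0.903 × [1 + 0.85 × 1.02] = 0.903 × 1.8670 = 1.6859
E(R) = R_f + β_L × MRP = 1.79% + 1.6859 × 6.15% = 12.16%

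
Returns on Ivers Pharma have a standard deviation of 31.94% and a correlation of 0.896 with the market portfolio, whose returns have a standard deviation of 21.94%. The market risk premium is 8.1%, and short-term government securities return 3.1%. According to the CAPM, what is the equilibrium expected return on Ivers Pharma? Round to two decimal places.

β = ρ × σ_i / σ_m = 0.896 × 31.94% / 21.94% = 1.3044
E(R) = 3.1% + 1.3044 × 8.1% = 13.67%

13.67%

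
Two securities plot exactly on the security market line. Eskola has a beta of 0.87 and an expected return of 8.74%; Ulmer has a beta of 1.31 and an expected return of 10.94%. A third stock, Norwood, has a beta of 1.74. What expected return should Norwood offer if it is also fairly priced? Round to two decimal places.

MRP (SML slope) = (10.94% − 8.74%) / (1.31 − 0.87) = 2.20% / 0.44 = 5.0000%
R_f (intercept) = 8.74% − 0.87 × 5.0000% = 4.3900%
E(R_Norwood) = R_f + β × MRP = 4.3900% + 1.74 × 5.0000% = 13.09%

13.09%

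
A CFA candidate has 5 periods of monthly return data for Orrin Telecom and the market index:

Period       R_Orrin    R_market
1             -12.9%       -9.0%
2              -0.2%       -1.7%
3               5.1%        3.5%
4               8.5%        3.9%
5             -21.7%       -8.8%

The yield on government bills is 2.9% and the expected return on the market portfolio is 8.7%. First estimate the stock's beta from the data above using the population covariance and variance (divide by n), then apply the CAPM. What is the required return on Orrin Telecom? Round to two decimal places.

14.07%

Mean R_i = (-12.9 − 0.2 + 5.1 + 8.5 − 21.7) / 5 = -4.2400%
Mean R_m = (-9.0 − 1.7 + 3.5 + 3.9 − 8.8) / 5 = -2.4200%
Σ(R_i − R̄_i)(R_m − R̄_m) = 307.0960  ⇒  Cov = 307.0960 / 5 = 61.4192
Σ(R_m − R̄_m)² = 159.5080  ⇒  Var(R_m) = 159.5080 / 5 = 31.9016
β = Cov / Var(R_m) = 61.4192 / 31.9016 = 1.9253
MRP = 8.7% − 2.9% = 5.80%
E(R) = R_f + β × MRP = 2.9% + 1.9253 × 5.8% = 14.07%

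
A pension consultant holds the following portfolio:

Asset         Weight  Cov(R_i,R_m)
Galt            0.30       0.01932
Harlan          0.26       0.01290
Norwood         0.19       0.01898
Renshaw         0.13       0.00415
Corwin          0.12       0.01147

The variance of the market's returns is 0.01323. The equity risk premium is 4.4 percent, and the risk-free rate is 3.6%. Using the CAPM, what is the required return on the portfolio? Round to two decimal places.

β_Galt = 0.01932 / 0.01323 = 1.4603
β_Harlan = 0.01290 / 0.01323 = 0.9751
β_Norwood = 0.01898 / 0.01323 = 1.4346
β_Renshaw = 0.00415 / 0.01323 = 0.3137
β_Corwin = 0.01147 / 0.01323 = 0.8670
β_P = Σ w_i β_i = 0.30×1.4603 + 0.26×0.9751 + 0.19×1.4346 + 0.13×0.3137 + 0.12×0.8670 = 1.1090
E(R_P) = R_f + β_P × MRP = 3.6% + 1.1090 × 4.4% = 8.48%

8.48%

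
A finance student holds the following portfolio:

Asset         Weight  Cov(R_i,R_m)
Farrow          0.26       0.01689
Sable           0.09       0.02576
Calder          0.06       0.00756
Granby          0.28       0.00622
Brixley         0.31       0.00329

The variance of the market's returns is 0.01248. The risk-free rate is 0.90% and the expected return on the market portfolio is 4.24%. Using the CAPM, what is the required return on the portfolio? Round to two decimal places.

β_Farrow = 0.01689 / 0.01248 = 1.3534
β_Sable = 0.02576 / 0.01248 = 2.0641
β_Calder = 0.00756 / 0.01248 = 0.6058
β_Granby = 0.00622 / 0.01248 = 0.4984
β_Brixley = 0.00329 / 0.01248 = 0.2636
β_P = Σ w_i β_i = 0.26×1.3534 + 0.09×2.0641 + 0.06×0.6058 + 0.28×0.4984 + 0.31×0.2636 = 0.7953
MRP = 4.24% − 0.90% = 3.34%
E(R_P) = R_f + β_P × MRP = 0.90% + 0.7953 × 3.34% = 3.56%

3.56%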